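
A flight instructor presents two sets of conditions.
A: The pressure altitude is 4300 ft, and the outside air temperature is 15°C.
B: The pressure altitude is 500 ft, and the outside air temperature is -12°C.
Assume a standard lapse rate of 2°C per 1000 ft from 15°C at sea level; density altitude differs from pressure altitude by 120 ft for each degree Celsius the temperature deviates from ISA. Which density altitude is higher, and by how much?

A by 7952 ft

A: ISA temp = 6.4°C, deviation +8.6°C, DA = 4300 + 120 × 8.6 = 5332 ft.
B: ISA temp = 14°C, deviation -26°C, DA = 500 + 120 × (-26) = -2620 ft.
A is higher by 5332 − (-2620) = 7952 ft.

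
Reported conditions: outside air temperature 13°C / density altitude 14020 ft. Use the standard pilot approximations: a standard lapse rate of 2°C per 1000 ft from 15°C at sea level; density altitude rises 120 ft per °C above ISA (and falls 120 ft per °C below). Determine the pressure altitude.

11500 ft

DA = PA + 120 × (OAT − (15 − 2·PA/1000)) = PA + 120·OAT − 1800 + 0.24·PA = 1.24·PA + 120·OAT − 1800.
So 1.24·PA = 14020 − 120 × 13 + 1800 = 14260.
PA = 14260 / 1.24 = 11500 ft.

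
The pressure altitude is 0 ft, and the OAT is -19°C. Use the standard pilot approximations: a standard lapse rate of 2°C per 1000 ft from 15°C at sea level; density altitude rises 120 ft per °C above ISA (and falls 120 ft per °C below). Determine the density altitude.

-4080 ft

ISA temperature at 0 ft = 15 − 2 × (0/1000) = 15°C.
ISA deviation = -19 − 15 = -34°C.
Density altitude = 0 + 120 × (-34) = 0 + (-4080) = -4080 ft.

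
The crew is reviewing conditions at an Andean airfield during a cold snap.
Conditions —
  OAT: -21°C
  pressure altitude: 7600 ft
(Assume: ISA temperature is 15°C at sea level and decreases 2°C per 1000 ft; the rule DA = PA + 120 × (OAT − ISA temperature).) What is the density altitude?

ISA temperature at 7600 ft = 15 − 2 × (7600/1000) = -0.2°C.
ISA deviation = -21 − (-0.2) = -20.8°C.
Density altitude = 7600 + 120 × (-20.8) = 7600 + (-2496) = 5104 ft.

5104 ft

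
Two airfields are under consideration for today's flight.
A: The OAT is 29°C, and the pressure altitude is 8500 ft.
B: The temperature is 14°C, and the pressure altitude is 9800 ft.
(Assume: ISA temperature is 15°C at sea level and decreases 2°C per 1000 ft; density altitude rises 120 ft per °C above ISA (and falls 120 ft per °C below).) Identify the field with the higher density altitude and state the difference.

A by 188 ft

A: ISA temp = -2°C, deviation +31°C, DA = 8500 + 120 × 31 = 12220 ft.
B: ISA temp = -4.6°C, deviation +18.6°C, DA = 9800 + 120 × 18.6 = 12032 ft.
A is higher by 12220 − 12032 = 188 ft.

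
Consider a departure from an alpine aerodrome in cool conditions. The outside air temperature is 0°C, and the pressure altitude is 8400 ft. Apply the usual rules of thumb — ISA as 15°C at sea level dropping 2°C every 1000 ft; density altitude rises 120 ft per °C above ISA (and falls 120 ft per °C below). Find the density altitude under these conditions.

ISA temperature at 8400 ft = 15 − 2 × (8400/1000) = -1.8°C.
ISA deviation = 0 − (-1.8) = +1.8°C.
Density altitude = 8400 + 120 × (1.8) = 8400 + (+216) = 8616 ft.

8616 ft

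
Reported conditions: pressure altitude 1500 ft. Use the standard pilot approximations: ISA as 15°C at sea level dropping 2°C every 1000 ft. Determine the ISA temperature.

12°C

ISA temperature = 15 − 2 × (1500/1000) = 15 − 3 = 12°C.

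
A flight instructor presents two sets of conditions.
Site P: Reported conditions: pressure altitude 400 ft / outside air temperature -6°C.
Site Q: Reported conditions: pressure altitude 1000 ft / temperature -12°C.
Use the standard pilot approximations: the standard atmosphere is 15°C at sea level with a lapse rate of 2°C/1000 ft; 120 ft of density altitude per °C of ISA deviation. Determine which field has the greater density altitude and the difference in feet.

Site Q by 24 ft

Site P: ISA temp = 14.2°C, deviation -20.2°C, DA = 400 + 120 × (-20.2) = -2024 ft.
Site Q: ISA temp = 13°C, deviation -25°C, DA = 1000 + 120 × (-25) = -2000 ft.
Site Q is higher by -2000 − (-2024) = 24 ft.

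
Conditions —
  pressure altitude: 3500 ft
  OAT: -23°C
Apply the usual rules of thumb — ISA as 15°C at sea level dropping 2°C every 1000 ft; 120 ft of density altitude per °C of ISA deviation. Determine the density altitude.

-220 ft

ISA temperature at 3500 ft = 15 − 2 × (3500/1000) = 8°C.
ISA deviation = -23 − 8 = -31°C.
Density altitude = 3500 + 120 × (-31) = 3500 + (-3720) = -220 ft.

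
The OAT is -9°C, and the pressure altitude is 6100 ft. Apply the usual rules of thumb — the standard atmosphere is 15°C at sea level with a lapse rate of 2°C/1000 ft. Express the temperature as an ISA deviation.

ISA-11.8°C

ISA temperature at 6100 ft = 15 − 2 × (6100/1000) = 2.8°C.
Deviation = OAT − ISA = -9 − 2.8 = -11.8°C.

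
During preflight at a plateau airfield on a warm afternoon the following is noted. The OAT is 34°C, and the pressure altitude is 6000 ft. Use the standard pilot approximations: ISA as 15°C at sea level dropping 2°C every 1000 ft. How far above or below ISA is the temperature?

ISA temperature at 6000 ft = 15 − 2 × (6000/1000) = 3°C.
Deviation = OAT − ISA = 34 − 3 = +31°C.

ISA+31°C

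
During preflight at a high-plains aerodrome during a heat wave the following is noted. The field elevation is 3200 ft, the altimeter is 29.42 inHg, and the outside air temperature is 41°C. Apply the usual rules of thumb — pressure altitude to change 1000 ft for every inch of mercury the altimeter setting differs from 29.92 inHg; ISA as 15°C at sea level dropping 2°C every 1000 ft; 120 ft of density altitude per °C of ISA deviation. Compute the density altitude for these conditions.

7708 ft

Pressure altitude = 3200 + (29.92 − 29.42) × 1000 = 3200 + (+500) = 3700 ft.
ISA temperature at 3700 ft = 15 − 2 × (3700/1000) = 7.6°C.
ISA deviation = 41 − 7.6 = +33.4°C.
Density altitude = 3700 + 120 × (33.4) = 7708 ft.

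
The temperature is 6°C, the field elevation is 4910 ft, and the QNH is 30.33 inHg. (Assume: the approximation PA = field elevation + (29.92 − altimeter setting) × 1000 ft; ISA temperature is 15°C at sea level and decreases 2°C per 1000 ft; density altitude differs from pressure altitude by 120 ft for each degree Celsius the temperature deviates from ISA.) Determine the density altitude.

4500 ft

Pressure altitude = 4910 + (29.92 − 30.33) × 1000 = 4910 + (-410) = 4500 ft.
ISA temperature at 4500 ft = 15 − 2 × (4500/1000) = 6°C.
ISA deviation = 6 − 6 = 0°C.
Density altitude = 4500 + 120 × (0) = 4500 ft.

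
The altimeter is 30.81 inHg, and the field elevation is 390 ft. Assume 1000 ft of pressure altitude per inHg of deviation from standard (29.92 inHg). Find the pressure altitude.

-500 ft

Pressure correction = (29.92 − 30.81) × 1000 = -890 ft.
Pressure altitude = 390 + (-890) = -500 ft.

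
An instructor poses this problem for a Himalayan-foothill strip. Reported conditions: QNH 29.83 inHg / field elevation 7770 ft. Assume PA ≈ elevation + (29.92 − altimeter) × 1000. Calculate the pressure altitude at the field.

7860 ft

Pressure correction = (29.92 − 29.83) × 1000 = +90 ft.
Pressure altitude = 7770 + (+90) = 7860 ft.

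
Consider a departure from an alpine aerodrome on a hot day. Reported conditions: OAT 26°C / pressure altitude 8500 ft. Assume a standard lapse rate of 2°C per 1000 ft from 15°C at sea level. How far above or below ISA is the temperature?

ISA+28°C

ISA temperature at 8500 ft = 15 − 2 × (8500/1000) = -2°C.
Deviation = OAT − ISA = 26 − (-2) = +28°C.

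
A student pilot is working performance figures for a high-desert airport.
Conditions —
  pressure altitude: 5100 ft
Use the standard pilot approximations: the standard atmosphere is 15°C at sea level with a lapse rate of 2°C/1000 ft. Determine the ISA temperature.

4.8°C

ISA temperature = 15 − 2 × (5100/1000) = 15 − 10.2 = 4.8°C.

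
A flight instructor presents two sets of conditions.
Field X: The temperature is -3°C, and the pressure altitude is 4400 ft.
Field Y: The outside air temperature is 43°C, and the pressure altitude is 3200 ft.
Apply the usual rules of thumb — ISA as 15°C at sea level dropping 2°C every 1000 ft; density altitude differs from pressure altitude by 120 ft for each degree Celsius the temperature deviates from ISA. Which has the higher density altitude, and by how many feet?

Field X: ISA temp = 6.2°C, deviation -9.2°C, DA = 4400 + 120 × (-9.2) = 3296 ft.
Field Y: ISA temp = 8.6°C, deviation +34.4°C, DA = 3200 + 120 × 34.4 = 7328 ft.
Field Y is higher by 7328 − 3296 = 4032 ft.

Field Y by 4032 ft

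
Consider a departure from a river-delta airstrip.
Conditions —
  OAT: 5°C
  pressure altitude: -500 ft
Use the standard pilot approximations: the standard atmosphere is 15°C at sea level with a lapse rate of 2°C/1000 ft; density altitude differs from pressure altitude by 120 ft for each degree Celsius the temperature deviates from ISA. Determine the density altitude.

ISA temperature at -500 ft = 15 − 2 × (-500/1000) = 16°C.
ISA deviation = 5 − 16 = -11°C.
Density altitude = -500 + 120 × (-11) = -500 + (-1320) = -1820 ft.

-1820 ft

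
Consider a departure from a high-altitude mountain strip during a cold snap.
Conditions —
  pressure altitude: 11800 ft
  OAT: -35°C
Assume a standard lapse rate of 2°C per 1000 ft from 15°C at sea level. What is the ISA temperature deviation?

ISA-26.4°C

ISA temperature at 11800 ft = 15 − 2 × (11800/1000) = -8.6°C.
Deviation = OAT − ISA = -35 − (-8.6) = -26.4°C.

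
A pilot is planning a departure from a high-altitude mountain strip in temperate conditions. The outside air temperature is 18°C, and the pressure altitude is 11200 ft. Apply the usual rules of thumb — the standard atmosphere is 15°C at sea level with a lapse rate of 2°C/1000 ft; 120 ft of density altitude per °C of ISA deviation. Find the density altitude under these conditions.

14248 ft

ISA temperature at 11200 ft = 15 − 2 × (11200/1000) = -7.4°C.
ISA deviation = 18 − (-7.4) = +25.4°C.
Density altitude = 11200 + 120 × (25.4) = 11200 + (+3048) = 14248 ft.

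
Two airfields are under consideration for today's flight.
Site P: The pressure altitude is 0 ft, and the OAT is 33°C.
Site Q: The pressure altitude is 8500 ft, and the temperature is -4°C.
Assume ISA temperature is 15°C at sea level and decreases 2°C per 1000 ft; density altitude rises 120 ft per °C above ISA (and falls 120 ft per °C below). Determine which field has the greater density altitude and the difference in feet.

Site Q by 6100 ft

Site P: ISA temp = 15°C, deviation +18°C, DA = 0 + 120 × 18 = 2160 ft.
Site Q: ISA temp = -2°C, deviation -2°C, DA = 8500 + 120 × (-2) = 8260 ft.
Site Q is higher by 8260 − 2160 = 6100 ft.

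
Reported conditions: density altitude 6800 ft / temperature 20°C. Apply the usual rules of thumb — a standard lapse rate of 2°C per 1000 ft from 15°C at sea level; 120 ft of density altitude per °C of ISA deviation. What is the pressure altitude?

5000 ft

DA = PA + 120 × (OAT − (15 − 2·PA/1000)) = PA + 120·OAT − 1800 + 0.24·PA = 1.24·PA + 120·OAT − 1800.
So 1.24·PA = 6800 − 120 × 20 + 1800 = 6200.
PA = 6200 / 1.24 = 5000 ft.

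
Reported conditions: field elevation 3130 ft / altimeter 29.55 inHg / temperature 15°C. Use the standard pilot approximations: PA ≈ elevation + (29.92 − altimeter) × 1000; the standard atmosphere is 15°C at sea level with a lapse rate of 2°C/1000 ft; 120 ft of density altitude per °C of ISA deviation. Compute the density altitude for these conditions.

4340 ft

Pressure altitude = 3130 + (29.92 − 29.55) × 1000 = 3130 + (+370) = 3500 ft.
ISA temperature at 3500 ft = 15 − 2 × (3500/1000) = 8°C.
ISA deviation = 15 − 8 = +7°C.
Density altitude = 3500 + 120 × (7) = 4340 ft.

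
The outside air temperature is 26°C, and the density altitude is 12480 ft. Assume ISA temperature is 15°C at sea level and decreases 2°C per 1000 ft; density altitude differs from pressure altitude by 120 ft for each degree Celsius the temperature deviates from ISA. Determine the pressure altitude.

9000 ft

DA = PA + 120 × (OAT − (15 − 2·PA/1000)) = PA + 120·OAT − 1800 + 0.24·PA = 1.24·PA + 120·OAT − 1800.
So 1.24·PA = 12480 − 120 × 26 + 1800 = 11160.
PA = 11160 / 1.24 = 9000 ft.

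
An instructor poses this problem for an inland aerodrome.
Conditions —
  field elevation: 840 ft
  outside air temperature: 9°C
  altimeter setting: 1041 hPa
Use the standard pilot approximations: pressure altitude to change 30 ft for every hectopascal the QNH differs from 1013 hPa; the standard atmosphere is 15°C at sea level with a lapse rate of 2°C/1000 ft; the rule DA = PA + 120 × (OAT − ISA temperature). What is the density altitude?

-720 ft

Pressure altitude = 840 + (1013 − 1041) × 30 = 840 + (-840) = 0 ft.
ISA temperature at 0 ft = 15 − 2 × (0/1000) = 15°C.
ISA deviation = 9 − 15 = -6°C.
Density altitude = 0 + 120 × (-6) = -720 ft.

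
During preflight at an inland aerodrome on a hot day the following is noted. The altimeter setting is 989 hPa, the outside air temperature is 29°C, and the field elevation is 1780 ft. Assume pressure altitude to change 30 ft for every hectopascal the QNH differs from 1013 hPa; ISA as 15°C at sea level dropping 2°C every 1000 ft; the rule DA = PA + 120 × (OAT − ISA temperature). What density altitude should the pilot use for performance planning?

4780 ft

Pressure altitude = 1780 + (1013 − 989) × 30 = 1780 + (+720) = 2500 ft.
ISA temperature at 2500 ft = 15 − 2 × (2500/1000) = 10°C.
ISA deviation = 29 − 10 = +19°C.
Density altitude = 2500 + 120 × (19) = 4780 ft.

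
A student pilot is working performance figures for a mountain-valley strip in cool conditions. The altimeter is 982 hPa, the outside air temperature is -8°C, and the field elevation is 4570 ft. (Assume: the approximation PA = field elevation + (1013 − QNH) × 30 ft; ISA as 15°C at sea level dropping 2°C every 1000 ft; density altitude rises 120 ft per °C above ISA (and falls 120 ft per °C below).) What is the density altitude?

Pressure altitude = 4570 + (1013 − 982) × 30 = 4570 + (+930) = 5500 ft.
ISA temperature at 5500 ft = 15 − 2 × (5500/1000) = 4°C.
ISA deviation = -8 − 4 = -12°C.
Density altitude = 5500 + 120 × (-12) = 4060 ft.

4060 ft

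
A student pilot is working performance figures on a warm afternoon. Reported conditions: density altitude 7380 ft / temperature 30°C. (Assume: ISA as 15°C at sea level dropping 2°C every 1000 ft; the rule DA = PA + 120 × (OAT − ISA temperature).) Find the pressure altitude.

DA = PA + 120 × (OAT − (15 − 2·PA/1000)) = PA + 120·OAT − 1800 + 0.24·PA = 1.24·PA + 120·OAT − 1800.
So 1.24·PA = 7380 − 120 × 30 + 1800 = 5580.
PA = 5580 / 1.24 = 4500 ft.

4500 ft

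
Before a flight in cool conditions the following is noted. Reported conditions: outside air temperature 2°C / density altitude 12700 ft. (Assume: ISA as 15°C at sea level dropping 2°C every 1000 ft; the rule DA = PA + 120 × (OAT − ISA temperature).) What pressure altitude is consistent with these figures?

DA = PA + 120 × (OAT − (15 − 2·PA/1000)) = PA + 120·OAT − 1800 + 0.24·PA = 1.24·PA + 120·OAT − 1800.
So 1.24·PA = 12700 − 120 × 2 + 1800 = 14260.
PA = 14260 / 1.24 = 11500 ft.

11500 ft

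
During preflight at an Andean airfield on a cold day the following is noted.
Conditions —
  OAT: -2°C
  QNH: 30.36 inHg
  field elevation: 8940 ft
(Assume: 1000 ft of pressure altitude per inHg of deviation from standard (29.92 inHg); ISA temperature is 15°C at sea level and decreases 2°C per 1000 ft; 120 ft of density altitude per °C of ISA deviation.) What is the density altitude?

8500 ft

Pressure altitude = 8940 + (29.92 − 30.36) × 1000 = 8940 + (-440) = 8500 ft.
ISA temperature at 8500 ft = 15 − 2 × (8500/1000) = -2°C.
ISA deviation = -2 − (-2) = 0°C.
Density altitude = 8500 + 120 × (0) = 8500 ft.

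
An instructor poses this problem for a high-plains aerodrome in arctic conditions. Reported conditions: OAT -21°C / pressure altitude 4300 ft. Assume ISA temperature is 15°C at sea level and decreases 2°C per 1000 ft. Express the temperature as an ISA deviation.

ISA temperature at 4300 ft = 15 − 2 × (4300/1000) = 6.4°C.
Deviation = OAT − ISA = -21 − 6.4 = -27.4°C.

ISA-27.4°C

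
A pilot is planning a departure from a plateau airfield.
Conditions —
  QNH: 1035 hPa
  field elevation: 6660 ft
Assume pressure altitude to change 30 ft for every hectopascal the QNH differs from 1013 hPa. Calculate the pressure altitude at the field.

Pressure correction = (1013 − 1035) × 30 = -660 ft.
Pressure altitude = 6660 + (-660) = 6000 ft.

6000 ft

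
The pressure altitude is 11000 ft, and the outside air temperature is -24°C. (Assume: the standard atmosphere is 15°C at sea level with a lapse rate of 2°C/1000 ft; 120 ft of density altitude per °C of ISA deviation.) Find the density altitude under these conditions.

8960 ft

ISA temperature at 11000 ft = 15 − 2 × (11000/1000) = -7°C.
ISA deviation = -24 − (-7) = -17°C.
Density altitude = 11000 + 120 × (-17) = 11000 + (-2040) = 8960 ft.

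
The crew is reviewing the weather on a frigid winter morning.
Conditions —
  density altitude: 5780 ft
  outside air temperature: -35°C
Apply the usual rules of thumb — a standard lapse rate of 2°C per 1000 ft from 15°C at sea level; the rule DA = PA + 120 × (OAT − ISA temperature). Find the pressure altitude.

9500 ft

DA = PA + 120 × (OAT − (15 − 2·PA/1000)) = PA + 120·OAT − 1800 + 0.24·PA = 1.24·PA + 120·OAT − 1800.
So 1.24·PA = 5780 − 120 × (-35) + 1800 = 11780.
PA = 11780 / 1.24 = 9500 ft.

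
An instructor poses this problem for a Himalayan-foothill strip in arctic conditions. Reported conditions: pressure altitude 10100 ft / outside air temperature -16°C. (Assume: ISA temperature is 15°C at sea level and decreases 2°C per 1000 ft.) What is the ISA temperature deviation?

ISA temperature at 10100 ft = 15 − 2 × (10100/1000) = -5.2°C.
Deviation = OAT − ISA = -16 − (-5.2) = -10.8°C.

ISA-10.8°C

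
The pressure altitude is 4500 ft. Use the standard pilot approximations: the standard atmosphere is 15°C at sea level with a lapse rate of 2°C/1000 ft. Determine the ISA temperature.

6°C

ISA temperature = 15 − 2 × (4500/1000) = 15 − 9 = 6°C.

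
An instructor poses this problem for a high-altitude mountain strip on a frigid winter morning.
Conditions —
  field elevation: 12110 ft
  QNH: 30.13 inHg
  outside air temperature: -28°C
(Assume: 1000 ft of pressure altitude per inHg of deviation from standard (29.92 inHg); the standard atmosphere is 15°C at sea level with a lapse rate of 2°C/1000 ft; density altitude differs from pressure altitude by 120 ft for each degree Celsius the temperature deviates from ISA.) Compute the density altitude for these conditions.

9596 ft

Pressure altitude = 12110 + (29.92 − 30.13) × 1000 = 12110 + (-210) = 11900 ft.
ISA temperature at 11900 ft = 15 − 2 × (11900/1000) = -8.8°C.
ISA deviation = -28 − (-8.8) = -19.2°C.
Density altitude = 11900 + 120 × (-19.2) = 9596 ft.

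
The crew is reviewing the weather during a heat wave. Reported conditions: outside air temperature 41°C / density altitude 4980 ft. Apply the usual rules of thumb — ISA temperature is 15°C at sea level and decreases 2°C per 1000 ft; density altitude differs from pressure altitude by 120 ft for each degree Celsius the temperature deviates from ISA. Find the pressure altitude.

1500 ft

DA = PA + 120 × (OAT − (15 − 2·PA/1000)) = PA + 120·OAT − 1800 + 0.24·PA = 1.24·PA + 120·OAT − 1800.
So 1.24·PA = 4980 − 120 × 41 + 1800 = 1860.
PA = 1860 / 1.24 = 1500 ft.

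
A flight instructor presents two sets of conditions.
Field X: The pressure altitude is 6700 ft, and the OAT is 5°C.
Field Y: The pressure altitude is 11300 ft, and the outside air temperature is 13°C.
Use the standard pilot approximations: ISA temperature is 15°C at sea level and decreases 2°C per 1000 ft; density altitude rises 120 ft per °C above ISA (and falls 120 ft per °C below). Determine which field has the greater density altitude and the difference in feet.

Field X: ISA temp = 1.6°C, deviation +3.4°C, DA = 6700 + 120 × 3.4 = 7108 ft.
Field Y: ISA temp = -7.6°C, deviation +20.6°C, DA = 11300 + 120 × 20.6 = 13772 ft.
Field Y is higher by 13772 − 7108 = 6664 ft.

Field Y by 6664 ft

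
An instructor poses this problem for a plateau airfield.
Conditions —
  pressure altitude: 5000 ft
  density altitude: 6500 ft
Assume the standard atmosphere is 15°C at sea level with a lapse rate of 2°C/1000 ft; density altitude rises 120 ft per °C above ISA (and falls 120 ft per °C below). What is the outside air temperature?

17.5°C

Density altitude − pressure altitude = 6500 − 5000 = +1500 ft.
At 120 ft/°C that is an ISA deviation of 1500/120 = +12.5°C.
ISA temperature at 5000 ft = 15 − 2 × (5000/1000) = 5°C.
OAT = ISA + deviation = 5 + (+12.5) = 17.5°C.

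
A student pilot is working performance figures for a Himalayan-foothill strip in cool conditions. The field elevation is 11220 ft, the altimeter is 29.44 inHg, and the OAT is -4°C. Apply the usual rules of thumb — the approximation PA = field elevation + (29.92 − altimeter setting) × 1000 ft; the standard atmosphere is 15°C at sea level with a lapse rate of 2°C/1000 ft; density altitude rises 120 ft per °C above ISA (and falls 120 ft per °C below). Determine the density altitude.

12228 ft

Pressure altitude = 11220 + (29.92 − 29.44) × 1000 = 11220 + (+480) = 11700 ft.
ISA temperature at 11700 ft = 15 − 2 × (11700/1000) = -8.4°C.
ISA deviation = -4 − (-8.4) = +4.4°C.
Density altitude = 11700 + 120 × (4.4) = 12228 ft.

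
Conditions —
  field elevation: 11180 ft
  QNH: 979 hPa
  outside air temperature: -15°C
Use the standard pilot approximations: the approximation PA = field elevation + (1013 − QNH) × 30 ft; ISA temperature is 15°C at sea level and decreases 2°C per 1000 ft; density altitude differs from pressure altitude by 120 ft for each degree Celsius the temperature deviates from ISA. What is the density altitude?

11528 ft

Pressure altitude = 11180 + (1013 − 979) × 30 = 11180 + (+1020) = 12200 ft.
ISA temperature at 12200 ft = 15 − 2 × (12200/1000) = -9.4°C.
ISA deviation = -15 − (-9.4) = -5.6°C.
Density altitude = 12200 + 120 × (-5.6) = 11528 ft.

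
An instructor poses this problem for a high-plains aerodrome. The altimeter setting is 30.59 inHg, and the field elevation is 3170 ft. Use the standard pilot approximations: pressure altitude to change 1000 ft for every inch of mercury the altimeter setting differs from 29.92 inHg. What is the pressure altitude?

2500 ft

Pressure correction = (29.92 − 30.59) × 1000 = -670 ft.
Pressure altitude = 3170 + (-670) = 2500 ft.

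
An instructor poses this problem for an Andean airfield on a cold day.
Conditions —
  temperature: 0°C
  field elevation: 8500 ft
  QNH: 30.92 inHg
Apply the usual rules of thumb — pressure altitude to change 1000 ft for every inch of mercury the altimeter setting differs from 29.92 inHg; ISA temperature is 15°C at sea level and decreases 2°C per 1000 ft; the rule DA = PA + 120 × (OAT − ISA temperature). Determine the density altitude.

Pressure altitude = 8500 + (29.92 − 30.92) × 1000 = 8500 + (-1000) = 7500 ft.
ISA temperature at 7500 ft = 15 − 2 × (7500/1000) = 0°C.
ISA deviation = 0 − 0 = 0°C.
Density altitude = 7500 + 120 × (0) = 7500 ft.

7500 ft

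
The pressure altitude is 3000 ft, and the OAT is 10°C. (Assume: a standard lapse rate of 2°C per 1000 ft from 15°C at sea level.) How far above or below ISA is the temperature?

ISA+1°C

ISA temperature at 3000 ft = 15 − 2 × (3000/1000) = 9°C.
Deviation = OAT − ISA = 10 − 9 = +1°C.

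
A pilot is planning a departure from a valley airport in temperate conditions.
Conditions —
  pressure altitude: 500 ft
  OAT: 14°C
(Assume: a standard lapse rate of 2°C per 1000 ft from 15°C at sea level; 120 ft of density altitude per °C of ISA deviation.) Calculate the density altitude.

ISA temperature at 500 ft = 15 − 2 × (500/1000) = 14°C.
ISA deviation = 14 − 14 = 0°C.
Density altitude = 500 + 120 × (0) = 500 + (0) = 500 ft.

500 ft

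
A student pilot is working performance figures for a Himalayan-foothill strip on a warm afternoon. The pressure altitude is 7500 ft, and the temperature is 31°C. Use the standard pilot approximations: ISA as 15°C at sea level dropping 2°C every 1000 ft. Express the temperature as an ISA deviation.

ISA+31°C

ISA temperature at 7500 ft = 15 − 2 × (7500/1000) = 0°C.
Deviation = OAT − ISA = 31 − 0 = +31°C.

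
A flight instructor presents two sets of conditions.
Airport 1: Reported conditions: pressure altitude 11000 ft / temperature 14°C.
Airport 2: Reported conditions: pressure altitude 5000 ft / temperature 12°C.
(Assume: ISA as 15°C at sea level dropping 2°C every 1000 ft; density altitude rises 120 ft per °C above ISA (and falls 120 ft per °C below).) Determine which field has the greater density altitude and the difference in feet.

Airport 1 by 7680 ft

Airport 1: ISA temp = -7°C, deviation +21°C, DA = 11000 + 120 × 21 = 13520 ft.
Airport 2: ISA temp = 5°C, deviation +7°C, DA = 5000 + 120 × 7 = 5840 ft.
Airport 1 is higher by 13520 − 5840 = 7680 ft.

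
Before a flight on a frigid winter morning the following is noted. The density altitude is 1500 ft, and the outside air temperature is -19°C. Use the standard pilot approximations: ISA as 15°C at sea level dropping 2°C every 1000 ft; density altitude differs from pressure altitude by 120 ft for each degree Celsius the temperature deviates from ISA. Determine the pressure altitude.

4500 ft

DA = PA + 120 × (OAT − (15 − 2·PA/1000)) = PA + 120·OAT − 1800 + 0.24·PA = 1.24·PA + 120·OAT − 1800.
So 1.24·PA = 1500 − 120 × (-19) + 1800 = 5580.
PA = 5580 / 1.24 = 4500 ft.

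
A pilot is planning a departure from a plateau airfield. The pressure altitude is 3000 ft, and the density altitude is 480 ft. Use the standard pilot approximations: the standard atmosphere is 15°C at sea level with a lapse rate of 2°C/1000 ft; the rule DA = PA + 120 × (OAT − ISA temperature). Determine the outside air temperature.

-12°C

Density altitude − pressure altitude = 480 − 3000 = -2520 ft.
At 120 ft/°C that is an ISA deviation of -2520/120 = -21°C.
ISA temperature at 3000 ft = 15 − 2 × (3000/1000) = 9°C.
OAT = ISA + deviation = 9 + (-21) = -12°C.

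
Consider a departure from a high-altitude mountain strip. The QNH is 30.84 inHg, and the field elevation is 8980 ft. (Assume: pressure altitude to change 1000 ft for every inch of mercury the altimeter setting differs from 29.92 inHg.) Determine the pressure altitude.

8060 ft

Pressure correction = (29.92 − 30.84) × 1000 = -920 ft.
Pressure altitude = 8980 + (-920) = 8060 ft.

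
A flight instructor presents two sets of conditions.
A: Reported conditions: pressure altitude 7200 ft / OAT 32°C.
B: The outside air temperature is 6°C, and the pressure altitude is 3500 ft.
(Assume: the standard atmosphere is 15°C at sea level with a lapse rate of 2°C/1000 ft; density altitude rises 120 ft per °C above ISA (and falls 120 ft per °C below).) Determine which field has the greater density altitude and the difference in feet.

A: ISA temp = 0.6°C, deviation +31.4°C, DA = 7200 + 120 × 31.4 = 10968 ft.
B: ISA temp = 8°C, deviation -2°C, DA = 3500 + 120 × (-2) = 3260 ft.
A is higher by 10968 − 3260 = 7708 ft.

A by 7708 ft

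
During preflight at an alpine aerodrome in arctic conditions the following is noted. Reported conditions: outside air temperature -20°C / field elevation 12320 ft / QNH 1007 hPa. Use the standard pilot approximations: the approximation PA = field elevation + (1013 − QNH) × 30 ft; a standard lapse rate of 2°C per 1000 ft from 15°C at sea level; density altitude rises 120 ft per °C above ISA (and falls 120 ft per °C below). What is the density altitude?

Pressure altitude = 12320 + (1013 − 1007) × 30 = 12320 + (+180) = 12500 ft.
ISA temperature at 12500 ft = 15 − 2 × (12500/1000) = -10°C.
ISA deviation = -20 − (-10) = -10°C.
Density altitude = 12500 + 120 × (-10) = 11300 ft.

11300 ft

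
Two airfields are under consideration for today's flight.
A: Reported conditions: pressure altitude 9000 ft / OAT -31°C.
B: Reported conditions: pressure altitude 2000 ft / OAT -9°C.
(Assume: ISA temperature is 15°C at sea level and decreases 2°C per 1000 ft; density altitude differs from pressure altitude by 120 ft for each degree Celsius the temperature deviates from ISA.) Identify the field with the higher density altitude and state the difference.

A: ISA temp = -3°C, deviation -28°C, DA = 9000 + 120 × (-28) = 5640 ft.
B: ISA temp = 11°C, deviation -20°C, DA = 2000 + 120 × (-20) = -400 ft.
A is higher by 5640 − (-400) = 6040 ft.

A by 6040 ft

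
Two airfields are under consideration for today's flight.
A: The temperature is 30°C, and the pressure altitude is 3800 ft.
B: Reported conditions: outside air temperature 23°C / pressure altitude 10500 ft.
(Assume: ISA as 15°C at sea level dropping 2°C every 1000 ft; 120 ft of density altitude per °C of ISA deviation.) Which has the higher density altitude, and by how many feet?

A: ISA temp = 7.4°C, deviation +22.6°C, DA = 3800 + 120 × 22.6 = 6512 ft.
B: ISA temp = -6°C, deviation +29°C, DA = 10500 + 120 × 29 = 13980 ft.
B is higher by 13980 − 6512 = 7468 ft.

B by 7468 ft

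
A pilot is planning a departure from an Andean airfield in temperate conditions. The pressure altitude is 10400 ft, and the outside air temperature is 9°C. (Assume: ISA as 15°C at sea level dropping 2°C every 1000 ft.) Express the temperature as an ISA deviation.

ISA temperature at 10400 ft = 15 − 2 × (10400/1000) = -5.8°C.
Deviation = OAT − ISA = 9 − (-5.8) = +14.8°C.

ISA+14.8°C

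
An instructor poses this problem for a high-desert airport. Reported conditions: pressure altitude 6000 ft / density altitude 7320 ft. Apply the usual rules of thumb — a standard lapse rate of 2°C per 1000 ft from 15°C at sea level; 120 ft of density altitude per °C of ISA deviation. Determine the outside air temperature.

14°C

Density altitude − pressure altitude = 7320 − 6000 = +1320 ft.
At 120 ft/°C that is an ISA deviation of 1320/120 = +11°C.
ISA temperature at 6000 ft = 15 − 2 × (6000/1000) = 3°C.
OAT = ISA + deviation = 3 + (+11) = 14°C.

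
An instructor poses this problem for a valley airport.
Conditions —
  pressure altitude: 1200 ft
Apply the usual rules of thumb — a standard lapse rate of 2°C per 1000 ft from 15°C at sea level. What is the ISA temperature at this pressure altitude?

12.6°C

ISA temperature = 15 − 2 × (1200/1000) = 15 − 2.4 = 12.6°C.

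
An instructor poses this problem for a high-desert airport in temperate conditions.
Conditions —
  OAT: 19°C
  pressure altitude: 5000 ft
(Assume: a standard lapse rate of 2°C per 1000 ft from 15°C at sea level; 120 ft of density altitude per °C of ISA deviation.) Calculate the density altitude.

ISA temperature at 5000 ft = 15 − 2 × (5000/1000) = 5°C.
ISA deviation = 19 − 5 = +14°C.
Density altitude = 5000 + 120 × (14) = 5000 + (+1680) = 6680 ft.

6680 ft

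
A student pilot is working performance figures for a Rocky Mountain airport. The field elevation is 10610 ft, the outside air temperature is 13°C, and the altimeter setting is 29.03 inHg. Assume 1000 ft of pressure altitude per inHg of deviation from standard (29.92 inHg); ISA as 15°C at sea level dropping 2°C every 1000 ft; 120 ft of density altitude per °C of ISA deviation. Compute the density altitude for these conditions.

Pressure altitude = 10610 + (29.92 − 29.03) × 1000 = 10610 + (+890) = 11500 ft.
ISA temperature at 11500 ft = 15 − 2 × (11500/1000) = -8°C.
ISA deviation = 13 − (-8) = +21°C.
Density altitude = 11500 + 120 × (21) = 14020 ft.

14020 ft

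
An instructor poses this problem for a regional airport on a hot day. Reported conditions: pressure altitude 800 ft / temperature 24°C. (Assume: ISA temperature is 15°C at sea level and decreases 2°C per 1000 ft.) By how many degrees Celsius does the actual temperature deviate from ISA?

ISA temperature at 800 ft = 15 − 2 × (800/1000) = 13.4°C.
Deviation = OAT − ISA = 24 − 13.4 = +10.6°C.

ISA+10.6°C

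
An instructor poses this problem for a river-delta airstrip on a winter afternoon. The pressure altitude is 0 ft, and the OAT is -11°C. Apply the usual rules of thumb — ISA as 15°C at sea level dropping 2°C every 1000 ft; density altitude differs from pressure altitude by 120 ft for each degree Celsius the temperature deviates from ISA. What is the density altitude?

ISA temperature at 0 ft = 15 − 2 × (0/1000) = 15°C.
ISA deviation = -11 − 15 = -26°C.
Density altitude = 0 + 120 × (-26) = 0 + (-3120) = -3120 ft.

-3120 ft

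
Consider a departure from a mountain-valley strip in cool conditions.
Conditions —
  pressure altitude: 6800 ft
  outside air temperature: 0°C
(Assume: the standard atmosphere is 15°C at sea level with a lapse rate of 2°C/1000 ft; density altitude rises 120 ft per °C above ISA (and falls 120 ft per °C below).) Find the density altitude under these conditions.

6632 ft

ISA temperature at 6800 ft = 15 − 2 × (6800/1000) = 1.4°C.
ISA deviation = 0 − 1.4 = -1.4°C.
Density altitude = 6800 + 120 × (-1.4) = 6800 + (-168) = 6632 ft.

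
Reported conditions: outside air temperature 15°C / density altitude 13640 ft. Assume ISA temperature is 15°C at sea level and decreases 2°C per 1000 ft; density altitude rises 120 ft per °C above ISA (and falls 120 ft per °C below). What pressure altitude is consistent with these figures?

11000 ft

DA = PA + 120 × (OAT − (15 − 2·PA/1000)) = PA + 120·OAT − 1800 + 0.24·PA = 1.24·PA + 120·OAT − 1800.
So 1.24·PA = 13640 − 120 × 15 + 1800 = 13640.
PA = 13640 / 1.24 = 11000 ft.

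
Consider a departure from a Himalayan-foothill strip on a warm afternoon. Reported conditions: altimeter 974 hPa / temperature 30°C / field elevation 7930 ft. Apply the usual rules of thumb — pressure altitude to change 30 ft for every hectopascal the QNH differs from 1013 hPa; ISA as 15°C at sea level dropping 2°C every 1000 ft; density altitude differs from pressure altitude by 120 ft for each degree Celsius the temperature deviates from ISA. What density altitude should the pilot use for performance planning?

13084 ft

Pressure altitude = 7930 + (1013 − 974) × 30 = 7930 + (+1170) = 9100 ft.
ISA temperature at 9100 ft = 15 − 2 × (9100/1000) = -3.2°C.
ISA deviation = 30 − (-3.2) = +33.2°C.
Density altitude = 9100 + 120 × (33.2) = 13084 ft.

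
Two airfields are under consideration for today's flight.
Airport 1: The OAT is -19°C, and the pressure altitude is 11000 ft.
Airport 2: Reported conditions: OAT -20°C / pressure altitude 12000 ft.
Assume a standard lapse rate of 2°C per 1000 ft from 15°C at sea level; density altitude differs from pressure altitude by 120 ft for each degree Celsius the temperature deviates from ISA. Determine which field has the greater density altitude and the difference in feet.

Airport 1: ISA temp = -7°C, deviation -12°C, DA = 11000 + 120 × (-12) = 9560 ft.
Airport 2: ISA temp = -9°C, deviation -11°C, DA = 12000 + 120 × (-11) = 10680 ft.
Airport 2 is higher by 10680 − 9560 = 1120 ft.

Airport 2 by 1120 ft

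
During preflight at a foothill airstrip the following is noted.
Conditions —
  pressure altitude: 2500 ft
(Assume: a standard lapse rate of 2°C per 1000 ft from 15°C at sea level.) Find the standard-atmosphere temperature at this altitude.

ISA temperature = 15 − 2 × (2500/1000) = 15 − 5 = 10°C.

10°C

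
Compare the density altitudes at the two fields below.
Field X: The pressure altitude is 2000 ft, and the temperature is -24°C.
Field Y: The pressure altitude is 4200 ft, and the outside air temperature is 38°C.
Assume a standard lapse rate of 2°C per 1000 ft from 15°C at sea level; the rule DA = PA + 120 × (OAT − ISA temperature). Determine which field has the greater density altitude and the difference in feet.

Field X: ISA temp = 11°C, deviation -35°C, DA = 2000 + 120 × (-35) = -2200 ft.
Field Y: ISA temp = 6.6°C, deviation +31.4°C, DA = 4200 + 120 × 31.4 = 7968 ft.
Field Y is higher by 7968 − (-2200) = 10168 ft.

Field Y by 10168 ft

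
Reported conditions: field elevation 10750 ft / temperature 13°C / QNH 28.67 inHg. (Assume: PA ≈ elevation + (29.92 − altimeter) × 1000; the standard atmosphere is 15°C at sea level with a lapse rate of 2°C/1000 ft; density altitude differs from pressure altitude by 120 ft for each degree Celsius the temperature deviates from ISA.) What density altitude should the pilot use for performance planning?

14640 ft

Pressure altitude = 10750 + (29.92 − 28.67) × 1000 = 10750 + (+1250) = 12000 ft.
ISA temperature at 12000 ft = 15 − 2 × (12000/1000) = -9°C.
ISA deviation = 13 − (-9) = +22°C.
Density altitude = 12000 + 120 × (22) = 14640 ft.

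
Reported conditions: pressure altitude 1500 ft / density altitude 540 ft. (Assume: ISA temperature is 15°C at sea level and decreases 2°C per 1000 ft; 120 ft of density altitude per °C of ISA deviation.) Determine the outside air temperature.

Density altitude − pressure altitude = 540 − 1500 = -960 ft.
At 120 ft/°C that is an ISA deviation of -960/120 = -8°C.
ISA temperature at 1500 ft = 15 − 2 × (1500/1000) = 12°C.
OAT = ISA + deviation = 12 + (-8) = 4°C.

4°C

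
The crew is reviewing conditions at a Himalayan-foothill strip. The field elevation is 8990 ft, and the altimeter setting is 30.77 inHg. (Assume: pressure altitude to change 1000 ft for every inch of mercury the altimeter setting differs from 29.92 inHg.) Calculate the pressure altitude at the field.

8140 ft

Pressure correction = (29.92 − 30.77) × 1000 = -850 ft.
Pressure altitude = 8990 + (-850) = 8140 ft.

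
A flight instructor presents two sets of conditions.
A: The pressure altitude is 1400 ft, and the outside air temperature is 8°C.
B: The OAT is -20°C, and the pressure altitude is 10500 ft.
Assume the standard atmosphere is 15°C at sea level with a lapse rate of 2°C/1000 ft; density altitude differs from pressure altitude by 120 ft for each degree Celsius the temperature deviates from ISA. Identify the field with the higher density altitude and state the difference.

B by 7924 ft

A: ISA temp = 12.2°C, deviation -4.2°C, DA = 1400 + 120 × (-4.2) = 896 ft.
B: ISA temp = -6°C, deviation -14°C, DA = 10500 + 120 × (-14) = 8820 ft.
B is higher by 8820 − 896 = 7924 ft.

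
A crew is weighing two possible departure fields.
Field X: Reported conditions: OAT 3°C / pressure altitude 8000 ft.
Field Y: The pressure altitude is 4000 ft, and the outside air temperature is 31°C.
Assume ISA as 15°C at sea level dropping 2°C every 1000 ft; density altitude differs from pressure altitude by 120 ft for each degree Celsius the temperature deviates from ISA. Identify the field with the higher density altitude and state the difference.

Field X by 1600 ft

Field X: ISA temp = -1°C, deviation +4°C, DA = 8000 + 120 × 4 = 8480 ft.
Field Y: ISA temp = 7°C, deviation +24°C, DA = 4000 + 120 × 24 = 6880 ft.
Field X is higher by 8480 − 6880 = 1600 ft.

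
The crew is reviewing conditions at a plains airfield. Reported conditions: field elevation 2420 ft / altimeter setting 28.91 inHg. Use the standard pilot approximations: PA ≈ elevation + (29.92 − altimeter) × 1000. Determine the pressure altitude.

3430 ft

Pressure correction = (29.92 − 28.91) × 1000 = +1010 ft.
Pressure altitude = 2420 + (+1010) = 3430 ft.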